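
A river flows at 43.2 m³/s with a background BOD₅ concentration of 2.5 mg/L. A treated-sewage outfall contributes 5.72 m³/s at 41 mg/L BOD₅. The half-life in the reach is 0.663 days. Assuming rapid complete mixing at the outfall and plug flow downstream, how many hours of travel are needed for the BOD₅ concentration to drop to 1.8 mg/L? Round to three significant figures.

Mass balance: C = (43.20·2.500 + 5.720·41.00) / 48.92 = 342.5/48.92 = 7.002 mg/L.
Half-life 0.663 d → k = ln 2 / 0.663 = 1.045 d⁻¹.
7.002·exp(−k·t) = 1.8 → t = ln(7.002/1.8)/k = 112300 s = 31.18 h.

31.2 h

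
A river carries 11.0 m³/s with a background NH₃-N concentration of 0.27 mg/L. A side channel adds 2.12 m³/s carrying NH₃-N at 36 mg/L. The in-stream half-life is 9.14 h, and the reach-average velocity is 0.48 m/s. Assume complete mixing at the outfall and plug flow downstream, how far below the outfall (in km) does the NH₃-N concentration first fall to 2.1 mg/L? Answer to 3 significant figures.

24.1 km

Flow-weighted average: C = (11.00·0.2700 + 2.120·36.00) / 13.12 = 79.29/13.12 = 6.043 mg/L.
Half-life 9.14 h → k = ln 2 / 9.14 = 0.07584 h⁻¹ = 1.820 d⁻¹.
Set 6.043·exp(−k·t) = 2.1 → t = ln(6.043/2.1)/k = 50180 s = 13.94 h.
Distance = v·t = 0.48·50180 = 24090 m = 24.09 km.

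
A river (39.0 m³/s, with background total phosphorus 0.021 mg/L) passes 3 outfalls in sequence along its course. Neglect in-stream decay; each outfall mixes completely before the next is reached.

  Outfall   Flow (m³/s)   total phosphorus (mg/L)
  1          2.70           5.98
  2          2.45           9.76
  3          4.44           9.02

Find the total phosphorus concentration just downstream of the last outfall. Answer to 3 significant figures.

1.67 mg/L

Outfall 1: combined Q = 41.70 m³/s; C = (39.00·0.02100 + 2.700·5.980)/41.70 = 0.4068 mg/L.
Outfall 2: combined Q = 44.15 m³/s; C = (41.70·0.4068 + 2.450·9.760)/44.15 = 0.9259 mg/L.
Outfall 3: combined Q = 48.59 m³/s; C = (44.15·0.9259 + 4.440·9.020)/48.59 = 1.665 mg/L.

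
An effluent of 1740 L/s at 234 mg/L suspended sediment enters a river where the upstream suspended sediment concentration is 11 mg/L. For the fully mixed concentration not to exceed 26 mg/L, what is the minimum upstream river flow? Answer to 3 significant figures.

24100 L/s

Set C_mix = 26: (Q·11.00 + 1740·234.0) / (Q + 1740) = 26
→ Q = 1740·(234.0 − 26)/(26 − 11.00) = 24130 L/s.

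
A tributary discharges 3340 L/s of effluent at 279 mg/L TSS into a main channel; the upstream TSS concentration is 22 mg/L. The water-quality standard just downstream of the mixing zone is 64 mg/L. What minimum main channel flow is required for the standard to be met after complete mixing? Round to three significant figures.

Set C_mix = 64: (Q·22.00 + 3340·279.0) / (Q + 3340) = 64
→ Q = 3340·(279.0 − 64)/(64 − 22.00) = 17100 L/s.

17100 L/s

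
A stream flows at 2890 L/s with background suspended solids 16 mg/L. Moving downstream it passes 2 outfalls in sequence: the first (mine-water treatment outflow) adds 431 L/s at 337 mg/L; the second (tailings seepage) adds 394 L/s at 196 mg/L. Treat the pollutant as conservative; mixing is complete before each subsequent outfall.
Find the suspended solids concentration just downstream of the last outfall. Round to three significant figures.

72.3 mg/L

Outfall 1: combined Q = 3321 L/s; C = (2890·16.00 + 431.0·337.0)/3321 = 57.66 mg/L.
Outfall 2: combined Q = 3715 L/s; C = (3321·57.66 + 394.0·196.0)/3715 = 72.33 mg/L.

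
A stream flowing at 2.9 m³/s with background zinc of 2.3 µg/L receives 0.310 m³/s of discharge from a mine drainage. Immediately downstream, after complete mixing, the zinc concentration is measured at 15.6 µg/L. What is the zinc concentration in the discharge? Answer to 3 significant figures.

Mass balance: 2.900·2.300 + 0.3100·Cₑ = 3.210·15.60
→ Cₑ = (3.210·15.60 − 2.900·2.300) / 0.3100 = 140.0 µg/L.

140 µg/L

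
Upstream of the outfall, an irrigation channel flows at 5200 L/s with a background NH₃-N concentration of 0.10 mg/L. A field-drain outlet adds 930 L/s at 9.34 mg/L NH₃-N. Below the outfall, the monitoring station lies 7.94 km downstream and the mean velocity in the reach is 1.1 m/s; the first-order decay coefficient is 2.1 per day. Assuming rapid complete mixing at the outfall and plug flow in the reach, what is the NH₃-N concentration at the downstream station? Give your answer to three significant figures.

1.26 mg/L

Conservation of mass: C = (5200·0.1000 + 930.0·9.340) / 6130 = 9206/6130 = 1.502 mg/L.
Travel time t = 7.94·1000 / 1.1 = 7218 s = 2.005 h.
After decay, C = 1.502 × e^(−kt) = 1.502 × 0.8391 = 1.260 mg/L.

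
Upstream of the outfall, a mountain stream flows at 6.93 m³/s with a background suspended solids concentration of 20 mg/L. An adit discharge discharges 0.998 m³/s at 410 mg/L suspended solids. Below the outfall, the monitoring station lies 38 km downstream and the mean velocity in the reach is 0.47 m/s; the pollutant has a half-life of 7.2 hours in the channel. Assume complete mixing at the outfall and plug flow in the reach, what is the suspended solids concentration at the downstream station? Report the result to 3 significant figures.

Flow-weighted average: C = (6.930·20.00 + 0.9980·410.0) / 7.928 = 547.8/7.928 = 69.09 mg/L.
Travel time t = 38·1000 / 0.47 = 80850 s = 22.46 h.
Half-life 7.2 h → k = ln 2 / 7.2 = 0.09627 h⁻¹ = 2.310 d⁻¹.
Applying C = C₀e^(−kt): 69.09 × 0.1151 = 7.952 mg/L.

7.95 mg/L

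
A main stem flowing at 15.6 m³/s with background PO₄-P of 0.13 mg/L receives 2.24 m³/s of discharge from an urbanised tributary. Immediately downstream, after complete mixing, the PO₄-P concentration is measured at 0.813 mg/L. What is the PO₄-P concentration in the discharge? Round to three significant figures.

Mass balance: 15.60·0.1300 + 2.240·Cₑ = 17.84·0.8130
→ Cₑ = (17.84·0.8130 − 15.60·0.1300) / 2.240 = 5.570 mg/L.

5.57 mg/L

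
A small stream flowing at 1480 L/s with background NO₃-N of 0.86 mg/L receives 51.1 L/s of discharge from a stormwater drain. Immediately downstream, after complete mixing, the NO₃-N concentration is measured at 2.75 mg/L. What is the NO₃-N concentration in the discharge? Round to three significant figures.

Mass balance: 1480·0.8600 + 51.10·Cₑ = 1531·2.750
→ Cₑ = (1531·2.750 − 1480·0.8600) / 51.10 = 57.49 mg/L.

57.5 mg/L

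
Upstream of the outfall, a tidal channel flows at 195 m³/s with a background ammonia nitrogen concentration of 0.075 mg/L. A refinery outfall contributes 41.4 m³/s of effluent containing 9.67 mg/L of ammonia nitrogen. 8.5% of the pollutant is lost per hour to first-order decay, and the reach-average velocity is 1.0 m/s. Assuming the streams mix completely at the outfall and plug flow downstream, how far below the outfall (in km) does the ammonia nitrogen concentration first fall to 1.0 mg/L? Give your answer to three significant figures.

22.8 km

Flow-weighted average: C = (195.0·0.07500 + 41.40·9.670) / 236.4 = 415.0/236.4 = 1.755 mg/L.
8.5%/h lost → k = −ln(1 − 0.085) = 0.08883 h⁻¹.
Set 1.755·exp(−k·t) = 1.0 → t = ln(1.755/1.0)/k = 22800 s = 6.334 h.
Distance = v·t = 1.0·22800 = 22800 m = 22.80 km.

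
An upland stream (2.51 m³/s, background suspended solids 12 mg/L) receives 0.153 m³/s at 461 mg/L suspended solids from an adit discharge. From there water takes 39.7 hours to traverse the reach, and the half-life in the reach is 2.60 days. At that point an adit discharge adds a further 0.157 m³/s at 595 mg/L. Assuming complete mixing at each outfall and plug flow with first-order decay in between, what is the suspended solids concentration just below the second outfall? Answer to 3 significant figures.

Mass balance: C = (2.510·12.00 + 0.1530·461.0) / 2.663 = 100.7/2.663 = 37.80 mg/L; combined flow 2.663 m³/s.
Half-life 2.60 d → k = ln 2 / 2.60 = 0.2666 d⁻¹.
Decay over the reach: 37.80·exp(−kt) = 37.80·0.6434 = 24.32 mg/L.
Second outfall: C = (2.663·24.32 + 0.1570·595.0)/2.820 = 56.09 mg/L.

56.1 mg/L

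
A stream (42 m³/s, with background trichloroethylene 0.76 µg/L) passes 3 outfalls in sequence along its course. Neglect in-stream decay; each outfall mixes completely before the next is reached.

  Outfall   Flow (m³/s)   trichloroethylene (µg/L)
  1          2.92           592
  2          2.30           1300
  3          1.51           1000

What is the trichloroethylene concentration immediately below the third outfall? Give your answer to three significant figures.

After outfall 1: Q = 42.00 + 2.920 = 44.92 m³/s; C = (42.00·0.7600 + 2.920·592.0)/44.92 = 39.19 µg/L.
After outfall 2: Q = 44.92 + 2.300 = 47.22 m³/s; C = (44.92·39.19 + 2.300·1300)/47.22 = 100.6 µg/L.
After outfall 3: Q = 47.22 + 1.510 = 48.73 m³/s; C = (47.22·100.6 + 1.510·1000)/48.73 = 128.5 µg/L.

128 µg/L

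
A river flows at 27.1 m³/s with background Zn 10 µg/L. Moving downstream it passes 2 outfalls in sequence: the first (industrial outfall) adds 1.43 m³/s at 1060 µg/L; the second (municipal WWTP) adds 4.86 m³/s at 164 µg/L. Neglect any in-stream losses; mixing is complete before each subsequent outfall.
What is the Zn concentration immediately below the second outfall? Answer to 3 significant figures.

Below outfall 1: Q → 28.53 m³/s, C = (27.10·10.00 + 1.430·1060)/28.53 = 62.63 µg/L.
Below outfall 2: Q → 33.39 m³/s, C = (28.53·62.63 + 4.860·164.0)/33.39 = 77.38 µg/L.

77.4 µg/L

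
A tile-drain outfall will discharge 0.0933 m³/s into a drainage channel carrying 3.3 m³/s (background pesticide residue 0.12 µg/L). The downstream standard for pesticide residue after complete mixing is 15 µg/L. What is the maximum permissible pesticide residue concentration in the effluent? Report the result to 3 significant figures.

541 µg/L

At the limit, (Qr·Cr + Qe·Cₑ)/(Qr + Qe) = 15:
Cₑ = (3.393·15 − 3.300·0.1200) / 0.09330 = 541.3 µg/L.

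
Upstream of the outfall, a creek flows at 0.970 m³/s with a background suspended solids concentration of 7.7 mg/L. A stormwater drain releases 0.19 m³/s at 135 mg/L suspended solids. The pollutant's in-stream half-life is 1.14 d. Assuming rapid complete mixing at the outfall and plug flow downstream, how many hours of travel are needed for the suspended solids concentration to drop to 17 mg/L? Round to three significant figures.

20.5 h

After mixing, C = (0.9700·7.700 + 0.1900·135.0) / 1.160 = 33.12/1.160 = 28.55 mg/L.
Half-life 1.14 d → k = ln 2 / 1.14 = 0.6080 d⁻¹.
28.55·exp(−k·t) = 17 → t = ln(28.55/17)/k = 73670 s = 20.47 h.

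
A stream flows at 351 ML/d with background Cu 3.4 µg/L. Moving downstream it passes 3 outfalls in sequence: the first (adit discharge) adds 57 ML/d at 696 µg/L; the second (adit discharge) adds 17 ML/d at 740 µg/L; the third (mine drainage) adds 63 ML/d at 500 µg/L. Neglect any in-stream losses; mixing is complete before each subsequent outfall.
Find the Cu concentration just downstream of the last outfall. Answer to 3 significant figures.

Below outfall 1: Q → 408.0 ML/d, C = (351.0·3.400 + 57.00·696.0)/408.0 = 100.2 µg/L.
Below outfall 2: Q → 425.0 ML/d, C = (408.0·100.2 + 17.00·740.0)/425.0 = 125.8 µg/L.
Below outfall 3: Q → 488.0 ML/d, C = (425.0·125.8 + 63.00·500.0)/488.0 = 174.1 µg/L.

174 µg/L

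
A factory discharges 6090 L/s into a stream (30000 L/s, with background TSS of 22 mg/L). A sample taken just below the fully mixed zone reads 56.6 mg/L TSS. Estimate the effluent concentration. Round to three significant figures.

227 mg/L

Mass balance: 30000·22.00 + 6090·Cₑ = 36090·56.60
→ Cₑ = (36090·56.60 − 30000·22.00) / 6090 = 227.0 mg/L.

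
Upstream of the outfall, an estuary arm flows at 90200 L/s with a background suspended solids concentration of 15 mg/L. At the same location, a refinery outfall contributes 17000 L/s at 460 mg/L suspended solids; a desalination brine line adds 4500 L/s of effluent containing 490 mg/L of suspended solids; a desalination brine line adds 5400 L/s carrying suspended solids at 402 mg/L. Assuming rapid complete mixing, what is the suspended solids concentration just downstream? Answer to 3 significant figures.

Conservation of mass: C = (90200·15.00 + 17000·460.0 + 4500·490.0 + 5400·402.0) / 117100 = 13550000/117100 = 115.7 mg/L.

116 mg/L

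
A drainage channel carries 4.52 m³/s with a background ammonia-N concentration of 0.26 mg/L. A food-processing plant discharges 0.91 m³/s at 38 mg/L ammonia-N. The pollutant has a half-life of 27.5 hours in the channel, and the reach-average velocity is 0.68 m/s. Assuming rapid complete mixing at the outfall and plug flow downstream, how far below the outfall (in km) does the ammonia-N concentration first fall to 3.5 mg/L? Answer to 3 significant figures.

61.4 km

Conservation of mass: C = (4.520·0.2600 + 0.9100·38.00) / 5.430 = 35.76/5.430 = 6.585 mg/L.
Half-life 27.5 h → k = ln 2 / 27.5 = 0.02521 h⁻¹ = 0.6049 d⁻¹.
Set 6.585·exp(−k·t) = 3.5 → t = ln(6.585/3.5)/k = 90270 s = 25.07 h.
Distance = v·t = 0.68·90270 = 61380 m = 61.38 km.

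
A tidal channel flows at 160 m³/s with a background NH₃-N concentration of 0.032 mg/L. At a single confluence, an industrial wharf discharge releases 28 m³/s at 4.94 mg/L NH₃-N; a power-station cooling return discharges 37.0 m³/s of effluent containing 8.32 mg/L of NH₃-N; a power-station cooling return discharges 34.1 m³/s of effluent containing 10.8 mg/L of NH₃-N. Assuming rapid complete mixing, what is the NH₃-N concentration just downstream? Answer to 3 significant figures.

Flow-weighted average: C = (160.0·0.03200 + 28.00·4.940 + 37.00·8.320 + 34.10·10.80) / 259.1 = 819.6/259.1 = 3.163 mg/L.

3.16 mg/L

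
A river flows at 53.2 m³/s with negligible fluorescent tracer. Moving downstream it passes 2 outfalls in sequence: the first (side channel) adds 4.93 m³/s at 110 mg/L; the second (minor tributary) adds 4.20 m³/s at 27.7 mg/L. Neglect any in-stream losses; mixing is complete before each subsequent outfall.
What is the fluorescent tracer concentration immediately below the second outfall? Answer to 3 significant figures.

10.6 mg/L

Below outfall 1: Q → 58.13 m³/s, C = (53.20·0 + 4.930·110.0)/58.13 = 9.329 mg/L.
Below outfall 2: Q → 62.33 m³/s, C = (58.13·9.329 + 4.200·27.70)/62.33 = 10.57 mg/L.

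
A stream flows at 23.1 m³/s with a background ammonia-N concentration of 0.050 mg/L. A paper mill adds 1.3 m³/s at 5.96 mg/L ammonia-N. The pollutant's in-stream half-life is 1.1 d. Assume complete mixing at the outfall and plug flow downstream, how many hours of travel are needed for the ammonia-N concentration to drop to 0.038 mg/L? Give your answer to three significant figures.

Mixed concentration C = ΣQC/ΣQ = (23.10·0.05000 + 1.300·5.960) / 24.40 = 8.903/24.40 = 0.3649 mg/L.
Half-life 1.1 d → k = ln 2 / 1.1 = 0.6301 d⁻¹.
0.3649·exp(−k·t) = 0.038 → t = ln(0.3649/0.038)/k = 310100 s = 86.15 h.

86.2 h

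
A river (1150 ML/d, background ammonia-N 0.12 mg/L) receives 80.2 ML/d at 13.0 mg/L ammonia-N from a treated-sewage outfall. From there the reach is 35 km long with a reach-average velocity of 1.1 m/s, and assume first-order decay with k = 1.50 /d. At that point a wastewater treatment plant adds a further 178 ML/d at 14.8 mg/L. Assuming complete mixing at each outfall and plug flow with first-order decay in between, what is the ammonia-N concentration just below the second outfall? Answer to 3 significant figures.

2.35 mg/L

Flow-weighted average: C = (1150·0.1200 + 80.20·13.00) / 1230 = 1181/1230 = 0.9597 mg/L; combined flow 1230 ML/d.
Travel time t = 35·1000 / 1.1 = 31820 s = 8.838 h.
First-order decay: C = 0.9597·exp(−k·t) = 0.9597·0.5756 = 0.5524 mg/L.
Second outfall: C = (1230·0.5524 + 178.0·14.80)/1408 = 2.353 mg/L.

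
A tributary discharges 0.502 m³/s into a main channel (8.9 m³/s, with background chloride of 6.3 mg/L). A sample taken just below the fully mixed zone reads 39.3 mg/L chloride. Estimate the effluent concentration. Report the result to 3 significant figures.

624 mg/L

Mass balance: 8.900·6.300 + 0.5020·Cₑ = 9.402·39.30
→ Cₑ = (9.402·39.30 − 8.900·6.300) / 0.5020 = 624.4 mg/L.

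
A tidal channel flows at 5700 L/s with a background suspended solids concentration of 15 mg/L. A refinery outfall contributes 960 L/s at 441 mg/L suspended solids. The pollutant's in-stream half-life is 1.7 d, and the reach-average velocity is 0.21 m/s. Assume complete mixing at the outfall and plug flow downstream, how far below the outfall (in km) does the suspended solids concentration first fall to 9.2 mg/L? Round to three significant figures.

Flow-weighted average: C = (5700·15.00 + 960.0·441.0) / 6660 = 508900/6660 = 76.41 mg/L.
Half-life 1.7 d → k = ln 2 / 1.7 = 0.4077 d⁻¹.
Set 76.41·exp(−k·t) = 9.2 → t = ln(76.41/9.2)/k = 448600 s = 124.6 h.
Distance = v·t = 0.21·448600 = 94200 m = 94.20 km.

94.2 km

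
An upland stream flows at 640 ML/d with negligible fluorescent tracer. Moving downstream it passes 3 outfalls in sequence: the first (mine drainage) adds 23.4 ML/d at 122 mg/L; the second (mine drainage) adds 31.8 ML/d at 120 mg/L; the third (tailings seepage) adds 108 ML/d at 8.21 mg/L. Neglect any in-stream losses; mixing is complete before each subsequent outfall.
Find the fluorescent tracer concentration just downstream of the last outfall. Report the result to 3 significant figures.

9.41 mg/L

Below outfall 1: Q → 663.4 ML/d, C = (640.0·0 + 23.40·122.0)/663.4 = 4.303 mg/L.
Below outfall 2: Q → 695.2 ML/d, C = (663.4·4.303 + 31.80·120.0)/695.2 = 9.596 mg/L.
Below outfall 3: Q → 803.2 ML/d, C = (695.2·9.596 + 108.0·8.210)/803.2 = 9.409 mg/L.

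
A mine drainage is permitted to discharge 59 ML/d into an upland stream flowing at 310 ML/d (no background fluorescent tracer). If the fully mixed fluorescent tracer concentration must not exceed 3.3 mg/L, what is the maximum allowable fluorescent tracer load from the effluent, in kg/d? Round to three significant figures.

1220 kg/d

Mass balance at the limit: 310.0·0 + 59.00·Cₑ = 369.0·3.3 → Cₑ = 20.64 mg/L.
59.00 ML/d = 0.6829 m³/s. Load = 0.6829 m³/s × 20.64 g/m³ × 86 400 s/d = 1218 kg/d.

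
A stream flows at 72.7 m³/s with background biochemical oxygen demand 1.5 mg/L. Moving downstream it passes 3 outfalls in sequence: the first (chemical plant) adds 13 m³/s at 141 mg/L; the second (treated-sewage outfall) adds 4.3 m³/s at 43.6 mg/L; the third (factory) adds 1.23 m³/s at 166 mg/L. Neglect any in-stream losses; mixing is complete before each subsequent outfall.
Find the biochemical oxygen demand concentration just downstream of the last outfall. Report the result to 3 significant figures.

Below outfall 1: Q → 85.70 m³/s, C = (72.70·1.500 + 13.00·141.0)/85.70 = 22.66 mg/L.
Below outfall 2: Q → 90.00 m³/s, C = (85.70·22.66 + 4.300·43.60)/90.00 = 23.66 mg/L.
Below outfall 3: Q → 91.23 m³/s, C = (90.00·23.66 + 1.230·166.0)/91.23 = 25.58 mg/L.

25.6 mg/L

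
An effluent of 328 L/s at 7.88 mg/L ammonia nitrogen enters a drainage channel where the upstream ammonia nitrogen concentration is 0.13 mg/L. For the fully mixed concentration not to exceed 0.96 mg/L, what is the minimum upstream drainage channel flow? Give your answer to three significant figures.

2730 L/s

Set C_mix = 0.96: (Q·0.1300 + 328.0·7.880) / (Q + 328.0) = 0.96
→ Q = 328.0·(7.880 − 0.96)/(0.96 − 0.1300) = 2735 L/s.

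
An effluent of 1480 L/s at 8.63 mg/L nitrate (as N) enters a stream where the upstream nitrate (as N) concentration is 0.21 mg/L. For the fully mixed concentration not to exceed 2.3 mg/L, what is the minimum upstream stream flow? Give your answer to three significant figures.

4480 L/s

Set C_mix = 2.3: (Q·0.2100 + 1480·8.630) / (Q + 1480) = 2.3
→ Q = 1480·(8.630 − 2.3)/(2.3 − 0.2100) = 4482 L/s.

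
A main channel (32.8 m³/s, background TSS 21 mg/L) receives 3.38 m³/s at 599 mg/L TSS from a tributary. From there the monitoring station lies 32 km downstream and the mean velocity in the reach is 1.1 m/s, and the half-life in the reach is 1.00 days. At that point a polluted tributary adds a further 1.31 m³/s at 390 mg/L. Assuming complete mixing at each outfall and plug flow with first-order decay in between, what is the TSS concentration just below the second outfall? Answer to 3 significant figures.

70.9 mg/L

Flow-weighted average: C = (32.80·21.00 + 3.380·599.0) / 36.18 = 2713/36.18 = 75.00 mg/L; combined flow 36.18 m³/s.
Travel time t = 32·1000 / 1.1 = 29090 s = 8.081 h.
Half-life 1.00 d → k = ln 2 / 1.00 = 0.6931 d⁻¹.
Applying C = C₀e^(−kt): 75.00 × 0.7919 = 59.39 mg/L.
At the second outfall, C = (36.18·59.39 + 1.310·390.0) / (36.18 + 1.310) = 70.94 mg/L.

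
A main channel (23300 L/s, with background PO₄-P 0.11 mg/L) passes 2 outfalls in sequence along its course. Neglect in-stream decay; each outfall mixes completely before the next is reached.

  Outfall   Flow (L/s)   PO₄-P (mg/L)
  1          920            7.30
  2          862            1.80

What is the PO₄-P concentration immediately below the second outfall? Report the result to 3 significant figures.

0.432 mg/L

After outfall 1: Q = 23300 + 920.0 = 24220 L/s; C = (23300·0.1100 + 920.0·7.300)/24220 = 0.3831 mg/L.
After outfall 2: Q = 24220 + 862.0 = 25080 L/s; C = (24220·0.3831 + 862.0·1.800)/25080 = 0.4318 mg/L.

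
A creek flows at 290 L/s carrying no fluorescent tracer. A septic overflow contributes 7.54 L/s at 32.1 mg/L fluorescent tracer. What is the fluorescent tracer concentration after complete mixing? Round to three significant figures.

Mass balance: C = (290.0·0 + 7.540·32.10) / 297.5 = 242.0/297.5 = 0.8135 mg/L.

0.813 mg/L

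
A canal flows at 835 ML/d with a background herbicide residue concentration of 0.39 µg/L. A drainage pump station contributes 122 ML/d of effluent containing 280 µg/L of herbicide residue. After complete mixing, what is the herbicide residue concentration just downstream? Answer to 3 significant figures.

Mass balance: C = (835.0·0.3900 + 122.0·280.0) / 957.0 = 34490/957.0 = 36.04 µg/L.

36.0 µg/L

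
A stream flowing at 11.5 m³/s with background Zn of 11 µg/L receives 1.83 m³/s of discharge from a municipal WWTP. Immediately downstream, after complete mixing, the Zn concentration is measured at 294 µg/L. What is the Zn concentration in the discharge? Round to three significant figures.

2070 µg/L

Mass balance: 11.50·11.00 + 1.830·Cₑ = 13.33·294.0
→ Cₑ = (13.33·294.0 − 11.50·11.00) / 1.830 = 2072 µg/L.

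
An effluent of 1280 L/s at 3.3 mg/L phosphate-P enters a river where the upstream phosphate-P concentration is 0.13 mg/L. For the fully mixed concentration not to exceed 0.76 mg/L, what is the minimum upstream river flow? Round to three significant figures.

Set C_mix = 0.76: (Q·0.1300 + 1280·3.300) / (Q + 1280) = 0.76
→ Q = 1280·(3.300 − 0.76)/(0.76 − 0.1300) = 5161 L/s.

5160 L/s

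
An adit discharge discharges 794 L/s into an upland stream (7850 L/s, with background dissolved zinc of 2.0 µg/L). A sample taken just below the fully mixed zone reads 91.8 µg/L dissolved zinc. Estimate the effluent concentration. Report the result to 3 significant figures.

Mass balance: 7850·2.000 + 794.0·Cₑ = 8644·91.80
→ Cₑ = (8644·91.80 − 7850·2.000) / 794.0 = 979.6 µg/L.

980 µg/L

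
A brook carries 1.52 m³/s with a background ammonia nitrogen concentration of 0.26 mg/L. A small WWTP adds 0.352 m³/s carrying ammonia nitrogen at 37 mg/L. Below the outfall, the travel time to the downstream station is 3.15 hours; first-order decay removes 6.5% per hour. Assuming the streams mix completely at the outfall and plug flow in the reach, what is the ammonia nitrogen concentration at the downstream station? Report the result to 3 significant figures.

5.80 mg/L

Mass balance: C = (1.520·0.2600 + 0.3520·37.00) / 1.872 = 13.42/1.872 = 7.168 mg/L.
6.5%/h lost → k = −ln(1 − 0.065) = 0.06721 h⁻¹.
Decay over the reach: 7.168·exp(−kt) = 7.168·0.8092 = 5.801 mg/L.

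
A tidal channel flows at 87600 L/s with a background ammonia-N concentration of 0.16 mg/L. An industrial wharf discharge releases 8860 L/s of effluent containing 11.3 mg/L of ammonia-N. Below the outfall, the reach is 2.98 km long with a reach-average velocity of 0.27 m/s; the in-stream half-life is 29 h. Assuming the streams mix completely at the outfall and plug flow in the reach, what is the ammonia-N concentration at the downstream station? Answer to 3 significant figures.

Conservation of mass: C = (87600·0.1600 + 8860·11.30) / 96460 = 114100/96460 = 1.183 mg/L.
Travel time t = 2.98·1000 / 0.27 = 11040 s = 3.066 h.
Half-life 29 h → k = ln 2 / 29 = 0.02390 h⁻¹ = 0.5736 d⁻¹.
Applying C = C₀e^(−kt): 1.183 × 0.9293 = 1.100 mg/L.

1.10 mg/L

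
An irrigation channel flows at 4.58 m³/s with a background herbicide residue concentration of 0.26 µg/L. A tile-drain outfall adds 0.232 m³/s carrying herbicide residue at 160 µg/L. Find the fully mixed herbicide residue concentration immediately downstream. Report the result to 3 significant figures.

Mixed concentration C = ΣQC/ΣQ = (4.580·0.2600 + 0.2320·160.0) / 4.812 = 38.31/4.812 = 7.962 µg/L.

7.96 µg/L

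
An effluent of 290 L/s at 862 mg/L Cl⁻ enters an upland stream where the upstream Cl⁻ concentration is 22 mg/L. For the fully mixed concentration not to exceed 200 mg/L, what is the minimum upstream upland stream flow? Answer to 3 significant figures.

1080 L/s

Set C_mix = 200: (Q·22.00 + 290.0·862.0) / (Q + 290.0) = 200
→ Q = 290.0·(862.0 − 200)/(200 − 22.00) = 1079 L/s.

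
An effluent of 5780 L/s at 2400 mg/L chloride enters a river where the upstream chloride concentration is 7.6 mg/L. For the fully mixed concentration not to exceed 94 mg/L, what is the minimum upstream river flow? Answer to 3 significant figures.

154000 L/s

Set C_mix = 94: (Q·7.600 + 5780·2400) / (Q + 5780) = 94
→ Q = 5780·(2400 − 94)/(94 − 7.600) = 154300 L/s.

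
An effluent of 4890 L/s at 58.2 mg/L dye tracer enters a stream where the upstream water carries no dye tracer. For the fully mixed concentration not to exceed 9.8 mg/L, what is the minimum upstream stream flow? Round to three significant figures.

24200 L/s

Set C_mix = 9.8: (Q·0 + 4890·58.20) / (Q + 4890) = 9.8
→ Q = 4890·(58.20 − 9.8)/(9.8 − 0) = 24150 L/s.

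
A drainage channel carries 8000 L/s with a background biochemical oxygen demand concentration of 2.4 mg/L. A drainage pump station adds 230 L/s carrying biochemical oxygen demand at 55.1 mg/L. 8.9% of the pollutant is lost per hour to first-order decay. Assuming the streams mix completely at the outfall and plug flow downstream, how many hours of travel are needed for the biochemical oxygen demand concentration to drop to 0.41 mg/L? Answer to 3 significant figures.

Conservation of mass: C = (8000·2.400 + 230.0·55.10) / 8230 = 31870/8230 = 3.873 mg/L.
8.9%/h lost → k = −ln(1 − 0.089) = 0.09321 h⁻¹.
3.873·exp(−k·t) = 0.41 → t = ln(3.873/0.41)/k = 86730 s = 24.09 h.

24.1 h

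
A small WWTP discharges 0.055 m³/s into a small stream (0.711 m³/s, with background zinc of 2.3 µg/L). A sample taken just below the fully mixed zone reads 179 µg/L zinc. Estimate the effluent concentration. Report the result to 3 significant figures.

2460 µg/L

Mass balance: 0.7110·2.300 + 0.05500·Cₑ = 0.7660·179.0
→ Cₑ = (0.7660·179.0 − 0.7110·2.300) / 0.05500 = 2463 µg/L.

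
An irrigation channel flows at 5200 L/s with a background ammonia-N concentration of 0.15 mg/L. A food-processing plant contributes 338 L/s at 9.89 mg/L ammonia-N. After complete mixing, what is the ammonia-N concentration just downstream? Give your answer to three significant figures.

After mixing, C = (5200·0.1500 + 338.0·9.890) / 5538 = 4123/5538 = 0.7445 mg/L.

0.744 mg/L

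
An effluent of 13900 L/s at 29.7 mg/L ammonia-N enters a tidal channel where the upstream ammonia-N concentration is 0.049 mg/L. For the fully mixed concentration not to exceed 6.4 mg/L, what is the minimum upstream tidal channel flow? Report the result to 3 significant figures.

51000 L/s

Set C_mix = 6.4: (Q·0.04900 + 13900·29.70) / (Q + 13900) = 6.4
→ Q = 13900·(29.70 − 6.4)/(6.4 − 0.04900) = 51000 L/s.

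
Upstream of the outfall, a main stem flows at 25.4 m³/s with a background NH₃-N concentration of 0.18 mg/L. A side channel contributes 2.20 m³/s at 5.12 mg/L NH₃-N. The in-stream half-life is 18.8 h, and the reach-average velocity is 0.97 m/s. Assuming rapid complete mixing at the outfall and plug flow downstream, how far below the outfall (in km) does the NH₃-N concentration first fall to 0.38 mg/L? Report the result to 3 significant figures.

39.0 km

After mixing, C = (25.40·0.1800 + 2.200·5.120) / 27.60 = 15.84/27.60 = 0.5738 mg/L.
Half-life 18.8 h → k = ln 2 / 18.8 = 0.03687 h⁻¹ = 0.8849 d⁻¹.
Set 0.5738·exp(−k·t) = 0.38 → t = ln(0.5738/0.38)/k = 40230 s = 11.18 h.
Distance = v·t = 0.97·40230 = 39030 m = 39.03 km.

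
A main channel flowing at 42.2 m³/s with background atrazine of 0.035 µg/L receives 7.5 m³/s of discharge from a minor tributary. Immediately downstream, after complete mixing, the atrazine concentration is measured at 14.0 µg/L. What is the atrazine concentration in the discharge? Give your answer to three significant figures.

Mass balance: 42.20·0.03500 + 7.500·Cₑ = 49.70·14.00
→ Cₑ = (49.70·14.00 − 42.20·0.03500) / 7.500 = 92.58 µg/L.

92.6 µg/L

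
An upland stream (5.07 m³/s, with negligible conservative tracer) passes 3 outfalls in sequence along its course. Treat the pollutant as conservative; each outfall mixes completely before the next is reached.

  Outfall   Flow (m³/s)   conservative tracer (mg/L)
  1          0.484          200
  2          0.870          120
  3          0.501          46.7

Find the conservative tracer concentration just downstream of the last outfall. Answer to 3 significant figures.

After outfall 1: Q = 5.070 + 0.4840 = 5.554 m³/s; C = (5.070·0 + 0.4840·200.0)/5.554 = 17.43 mg/L.
After outfall 2: Q = 5.554 + 0.8700 = 6.424 m³/s; C = (5.554·17.43 + 0.8700·120.0)/6.424 = 31.32 mg/L.
After outfall 3: Q = 6.424 + 0.5010 = 6.925 m³/s; C = (6.424·31.32 + 0.5010·46.70)/6.925 = 32.43 mg/L.

32.4 mg/L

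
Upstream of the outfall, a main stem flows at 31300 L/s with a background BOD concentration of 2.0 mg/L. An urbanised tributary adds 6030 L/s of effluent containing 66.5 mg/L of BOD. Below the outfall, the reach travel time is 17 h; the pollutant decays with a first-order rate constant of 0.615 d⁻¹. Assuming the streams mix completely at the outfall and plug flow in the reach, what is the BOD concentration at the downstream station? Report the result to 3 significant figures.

8.03 mg/L

After mixing, C = (31300·2.000 + 6030·66.50) / 37330 = 463600/37330 = 12.42 mg/L.
Decay over the reach: 12.42·exp(−kt) = 12.42·0.6469 = 8.033 mg/L.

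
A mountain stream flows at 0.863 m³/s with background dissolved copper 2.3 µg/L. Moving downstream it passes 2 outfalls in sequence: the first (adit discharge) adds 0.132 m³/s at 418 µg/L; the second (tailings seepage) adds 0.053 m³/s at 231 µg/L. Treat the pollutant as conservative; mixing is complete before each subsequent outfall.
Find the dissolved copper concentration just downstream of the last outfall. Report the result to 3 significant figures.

Below outfall 1: Q → 0.9950 m³/s, C = (0.8630·2.300 + 0.1320·418.0)/0.9950 = 57.45 µg/L.
Below outfall 2: Q → 1.048 m³/s, C = (0.9950·57.45 + 0.05300·231.0)/1.048 = 66.23 µg/L.

66.2 µg/L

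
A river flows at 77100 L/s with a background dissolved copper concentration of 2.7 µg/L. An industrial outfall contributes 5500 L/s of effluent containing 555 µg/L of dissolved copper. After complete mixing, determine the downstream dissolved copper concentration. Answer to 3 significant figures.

Mixed concentration C = ΣQC/ΣQ = (77100·2.700 + 5500·555.0) / 82600 = 3261000/82600 = 39.48 µg/L.

39.5 µg/L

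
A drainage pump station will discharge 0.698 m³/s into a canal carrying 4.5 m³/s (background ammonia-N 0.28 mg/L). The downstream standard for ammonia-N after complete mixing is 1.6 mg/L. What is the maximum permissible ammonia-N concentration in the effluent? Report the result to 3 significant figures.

At the limit, (Qr·Cr + Qe·Cₑ)/(Qr + Qe) = 1.6:
Cₑ = (5.198·1.6 − 4.500·0.2800) / 0.6980 = 10.11 mg/L.

10.1 mg/L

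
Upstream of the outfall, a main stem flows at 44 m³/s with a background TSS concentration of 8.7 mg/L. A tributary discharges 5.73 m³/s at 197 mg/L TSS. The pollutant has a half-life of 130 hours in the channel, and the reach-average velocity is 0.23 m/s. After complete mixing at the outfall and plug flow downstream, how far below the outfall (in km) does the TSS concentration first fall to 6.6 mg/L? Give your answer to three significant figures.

237 km

Mixed concentration C = ΣQC/ΣQ = (44.00·8.700 + 5.730·197.0) / 49.73 = 1512/49.73 = 30.40 mg/L.
Half-life 130 h → k = ln 2 / 130 = 0.005332 h⁻¹ = 0.1280 d⁻¹.
Set 30.40·exp(−k·t) = 6.6 → t = ln(30.40/6.6)/k = 1031000 s = 286.4 h.
Distance = v·t = 0.23·1031000 = 237200 m = 237.2 km.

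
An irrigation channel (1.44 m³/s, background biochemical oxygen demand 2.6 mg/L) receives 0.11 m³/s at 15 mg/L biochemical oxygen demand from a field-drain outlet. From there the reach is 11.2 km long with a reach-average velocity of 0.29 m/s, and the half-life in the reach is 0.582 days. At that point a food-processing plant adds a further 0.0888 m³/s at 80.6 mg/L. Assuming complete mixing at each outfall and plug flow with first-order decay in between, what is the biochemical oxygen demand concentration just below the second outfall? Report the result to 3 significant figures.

Mixed concentration C = ΣQC/ΣQ = (1.440·2.600 + 0.1100·15.00) / 1.550 = 5.394/1.550 = 3.480 mg/L; combined flow 1.550 m³/s.
Travel time t = 11.2·1000 / 0.29 = 38620 s = 10.73 h.
Half-life 0.582 d → k = ln 2 / 0.582 = 1.191 d⁻¹.
Applying C = C₀e^(−kt): 3.480 × 0.5872 = 2.044 mg/L.
At the second outfall, C = (1.550·2.044 + 0.08880·80.60) / (1.550 + 0.08880) = 6.300 mg/L.

6.30 mg/L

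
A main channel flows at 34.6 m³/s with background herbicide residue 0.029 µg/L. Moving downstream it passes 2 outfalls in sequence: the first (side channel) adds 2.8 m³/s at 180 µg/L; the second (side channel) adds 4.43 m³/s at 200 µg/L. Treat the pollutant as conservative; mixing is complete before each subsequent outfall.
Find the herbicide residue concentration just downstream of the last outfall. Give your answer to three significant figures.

Outfall 1: combined Q = 37.40 m³/s; C = (34.60·0.02900 + 2.800·180.0)/37.40 = 13.50 µg/L.
Outfall 2: combined Q = 41.83 m³/s; C = (37.40·13.50 + 4.430·200.0)/41.83 = 33.25 µg/L.

33.3 µg/L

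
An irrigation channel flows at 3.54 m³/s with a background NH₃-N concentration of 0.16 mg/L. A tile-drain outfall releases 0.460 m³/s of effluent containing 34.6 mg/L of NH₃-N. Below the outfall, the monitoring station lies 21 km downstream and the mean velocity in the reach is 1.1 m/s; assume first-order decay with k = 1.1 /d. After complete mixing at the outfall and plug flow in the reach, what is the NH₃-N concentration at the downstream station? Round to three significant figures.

Mixed concentration C = ΣQC/ΣQ = (3.540·0.1600 + 0.4600·34.60) / 4.000 = 16.48/4.000 = 4.121 mg/L.
Travel time t = 21·1000 / 1.1 = 19090 s = 5.303 h.
First-order decay: C = 4.121·exp(−k·t) = 4.121·0.7842 = 3.231 mg/L.

3.23 mg/L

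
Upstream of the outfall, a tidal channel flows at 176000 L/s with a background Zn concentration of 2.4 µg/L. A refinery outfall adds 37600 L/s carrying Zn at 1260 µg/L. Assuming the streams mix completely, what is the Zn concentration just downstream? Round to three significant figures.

Conservation of mass: C = (176000·2.400 + 37600·1260) / 213600 = 47800000/213600 = 223.8 µg/L.

224 µg/L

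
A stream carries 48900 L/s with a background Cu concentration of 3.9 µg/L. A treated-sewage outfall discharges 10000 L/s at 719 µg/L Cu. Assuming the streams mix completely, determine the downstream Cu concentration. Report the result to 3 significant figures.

125 µg/L

Mixed concentration C = ΣQC/ΣQ = (48900·3.900 + 10000·719.0) / 58900 = 7381000/58900 = 125.3 µg/L.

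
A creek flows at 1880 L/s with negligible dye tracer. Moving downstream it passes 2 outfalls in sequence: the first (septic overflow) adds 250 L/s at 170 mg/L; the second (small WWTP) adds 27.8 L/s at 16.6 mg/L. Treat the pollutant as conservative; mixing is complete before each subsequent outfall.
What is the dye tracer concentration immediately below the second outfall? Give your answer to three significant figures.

After outfall 1: Q = 1880 + 250.0 = 2130 L/s; C = (1880·0 + 250.0·170.0)/2130 = 19.95 mg/L.
After outfall 2: Q = 2130 + 27.80 = 2158 L/s; C = (2130·19.95 + 27.80·16.60)/2158 = 19.91 mg/L.

19.9 mg/L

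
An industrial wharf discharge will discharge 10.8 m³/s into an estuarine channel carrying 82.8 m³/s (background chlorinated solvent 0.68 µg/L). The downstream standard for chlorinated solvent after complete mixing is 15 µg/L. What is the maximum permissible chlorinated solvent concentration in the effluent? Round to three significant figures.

At the limit, (Qr·Cr + Qe·Cₑ)/(Qr + Qe) = 15:
Cₑ = (93.60·15 − 82.80·0.6800) / 10.80 = 124.8 µg/L.

125 µg/L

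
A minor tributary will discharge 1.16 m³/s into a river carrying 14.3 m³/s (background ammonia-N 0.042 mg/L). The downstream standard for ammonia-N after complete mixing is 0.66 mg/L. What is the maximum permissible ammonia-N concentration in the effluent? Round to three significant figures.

8.28 mg/L

At the limit, (Qr·Cr + Qe·Cₑ)/(Qr + Qe) = 0.66:
Cₑ = (15.46·0.66 − 14.30·0.04200) / 1.160 = 8.278 mg/L.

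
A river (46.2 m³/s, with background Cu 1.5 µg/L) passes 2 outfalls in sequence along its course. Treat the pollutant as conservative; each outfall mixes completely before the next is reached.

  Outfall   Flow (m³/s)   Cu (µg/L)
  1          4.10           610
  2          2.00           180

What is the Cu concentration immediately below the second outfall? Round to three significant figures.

56.0 µg/L

Outfall 1: combined Q = 50.30 m³/s; C = (46.20·1.500 + 4.100·610.0)/50.30 = 51.10 µg/L.
Outfall 2: combined Q = 52.30 m³/s; C = (50.30·51.10 + 2.000·180.0)/52.30 = 56.03 µg/L.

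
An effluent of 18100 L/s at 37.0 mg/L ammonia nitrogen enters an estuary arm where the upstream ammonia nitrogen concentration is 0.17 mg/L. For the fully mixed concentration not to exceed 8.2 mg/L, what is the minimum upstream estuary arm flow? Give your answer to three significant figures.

64900 L/s

Set C_mix = 8.2: (Q·0.1700 + 18100·37.00) / (Q + 18100) = 8.2
→ Q = 18100·(37.00 − 8.2)/(8.2 − 0.1700) = 64920 L/s.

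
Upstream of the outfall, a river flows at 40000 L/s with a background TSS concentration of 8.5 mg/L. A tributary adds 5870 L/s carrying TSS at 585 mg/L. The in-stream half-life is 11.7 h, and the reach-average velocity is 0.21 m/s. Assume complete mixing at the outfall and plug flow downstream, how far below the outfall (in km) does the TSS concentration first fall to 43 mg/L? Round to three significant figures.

8.28 km

After mixing, C = (40000·8.500 + 5870·585.0) / 45870 = 3774000/45870 = 82.27 mg/L.
Half-life 11.7 h → k = ln 2 / 11.7 = 0.05924 h⁻¹ = 1.422 d⁻¹.
Set 82.27·exp(−k·t) = 43 → t = ln(82.27/43)/k = 39430 s = 10.95 h.
Distance = v·t = 0.21·39430 = 8280 m = 8.280 km.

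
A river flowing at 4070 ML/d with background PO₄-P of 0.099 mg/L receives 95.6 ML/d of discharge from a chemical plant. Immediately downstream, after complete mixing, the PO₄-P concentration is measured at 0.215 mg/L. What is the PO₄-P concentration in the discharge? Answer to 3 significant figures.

5.15 mg/L

Mass balance: 4070·0.09900 + 95.60·Cₑ = 4166·0.2150
→ Cₑ = (4166·0.2150 − 4070·0.09900) / 95.60 = 5.153 mg/L.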